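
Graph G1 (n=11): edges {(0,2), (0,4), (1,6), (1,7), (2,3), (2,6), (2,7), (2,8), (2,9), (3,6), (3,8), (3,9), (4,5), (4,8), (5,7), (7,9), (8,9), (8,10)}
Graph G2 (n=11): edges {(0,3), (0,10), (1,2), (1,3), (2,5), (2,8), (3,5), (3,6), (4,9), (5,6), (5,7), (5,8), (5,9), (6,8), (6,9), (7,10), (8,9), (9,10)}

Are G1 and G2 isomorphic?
Yes, isomorphic

The graphs are isomorphic.
One valid mapping φ: V(G1) → V(G2): 0→7, 1→1, 2→5, 3→8, 4→10, 5→0, 6→2, 7→3, 8→9, 9→6, 10→4

Verify φ preserves adjacency — for each edge of G1, its image is an edge of G2:
  (0,2) → (φ(0),φ(2)) = (5,7) ∈ E(G2) ✓
  (0,4) → (φ(0),φ(4)) = (7,10) ∈ E(G2) ✓
  (1,6) → (φ(1),φ(6)) = (1,2) ∈ E(G2) ✓
  (1,7) → (φ(1),φ(7)) = (1,3) ∈ E(G2) ✓
  (2,3) → (φ(2),φ(3)) = (5,8) ∈ E(G2) ✓
  (2,6) → (φ(2),φ(6)) = (2,5) ∈ E(G2) ✓
  (2,7) → (φ(2),φ(7)) = (3,5) ∈ E(G2) ✓
  (2,8) → (φ(2),φ(8)) = (5,9) ∈ E(G2) ✓
  (2,9) → (φ(2),φ(9)) = (5,6) ∈ E(G2) ✓
  (3,6) → (φ(3),φ(6)) = (2,8) ∈ E(G2) ✓
  (3,8) → (φ(3),φ(8)) = (8,9) ∈ E(G2) ✓
  (3,9) → (φ(3),φ(9)) = (6,8) ∈ E(G2) ✓
  (4,5) → (φ(4),φ(5)) = (0,10) ∈ E(G2) ✓
  (4,8) → (φ(4),φ(8)) = (9,10) ∈ E(G2) ✓
  (5,7) → (φ(5),φ(7)) = (0,3) ∈ E(G2) ✓
  (7,9) → (φ(7),φ(9)) = (3,6) ∈ E(G2) ✓
  (8,9) → (φ(8),φ(9)) = (6,9) ∈ E(G2) ✓
  (8,10) → (φ(8),φ(10)) = (4,9) ∈ E(G2) ✓
All 18 edges of G1 map to edges of G2, and |E(G1)| = |E(G2)| = 18, so φ is a bijection on edges as well as vertices. Hence G1 ≅ G2.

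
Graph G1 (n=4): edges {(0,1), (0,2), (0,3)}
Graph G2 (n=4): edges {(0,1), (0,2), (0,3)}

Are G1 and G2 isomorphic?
Yes, isomorphic

The graphs are isomorphic.
One valid mapping φ: V(G1) → V(G2): 0→0, 1→1, 2→3, 3→2

Verify φ preserves adjacency — for each edge of G1, its image is an edge of G2:
  (0,1) → (φ(0),φ(1)) = (0,1) ∈ E(G2) ✓
  (0,2) → (φ(0),φ(2)) = (0,3) ∈ E(G2) ✓
  (0,3) → (φ(0),φ(3)) = (0,2) ∈ E(G2) ✓
All 3 edges of G1 map to edges of G2, and |E(G1)| = |E(G2)| = 3, so φ is a bijection on edges as well as vertices. Hence G1 ≅ G2.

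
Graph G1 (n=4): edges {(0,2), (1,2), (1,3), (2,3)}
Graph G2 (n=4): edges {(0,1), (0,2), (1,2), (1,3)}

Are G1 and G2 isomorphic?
Yes, isomorphic

The graphs are isomorphic.
One valid mapping φ: V(G1) → V(G2): 0→3, 1→2, 2→1, 3→0

Verify φ preserves adjacency — for each edge of G1, its image is an edge of G2:
  (0,2) → (φ(0),φ(2)) = (1,3) ∈ E(G2) ✓
  (1,2) → (φ(1),φ(2)) = (1,2) ∈ E(G2) ✓
  (1,3) → (φ(1),φ(3)) = (0,2) ∈ E(G2) ✓
  (2,3) → (φ(2),φ(3)) = (0,1) ∈ E(G2) ✓
All 4 edges of G1 map to edges of G2, and |E(G1)| = |E(G2)| = 4, so φ is a bijection on edges as well as vertices. Hence G1 ≅ G2.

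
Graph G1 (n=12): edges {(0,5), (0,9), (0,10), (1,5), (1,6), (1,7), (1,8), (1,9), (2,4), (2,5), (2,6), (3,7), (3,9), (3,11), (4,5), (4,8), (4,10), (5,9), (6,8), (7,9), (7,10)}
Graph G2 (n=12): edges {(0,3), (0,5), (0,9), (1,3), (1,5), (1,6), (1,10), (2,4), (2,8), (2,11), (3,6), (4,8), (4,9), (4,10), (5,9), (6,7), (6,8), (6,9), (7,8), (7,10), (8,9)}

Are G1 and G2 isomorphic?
Yes, isomorphic

The graphs are isomorphic.
One valid mapping φ: V(G1) → V(G2): 0→7, 1→9, 2→3, 3→2, 4→1, 5→6, 6→0, 7→4, 8→5, 9→8, 10→10, 11→11

Verify φ preserves adjacency — for each edge of G1, its image is an edge of G2:
  (0,5) → (φ(0),φ(5)) = (6,7) ∈ E(G2) ✓
  (0,9) → (φ(0),φ(9)) = (7,8) ∈ E(G2) ✓
  (0,10) → (φ(0),φ(10)) = (7,10) ∈ E(G2) ✓
  (1,5) → (φ(1),φ(5)) = (6,9) ∈ E(G2) ✓
  (1,6) → (φ(1),φ(6)) = (0,9) ∈ E(G2) ✓
  (1,7) → (φ(1),φ(7)) = (4,9) ∈ E(G2) ✓
  (1,8) → (φ(1),φ(8)) = (5,9) ∈ E(G2) ✓
  (1,9) → (φ(1),φ(9)) = (8,9) ∈ E(G2) ✓
  (2,4) → (φ(2),φ(4)) = (1,3) ∈ E(G2) ✓
  (2,5) → (φ(2),φ(5)) = (3,6) ∈ E(G2) ✓
  (2,6) → (φ(2),φ(6)) = (0,3) ∈ E(G2) ✓
  (3,7) → (φ(3),φ(7)) = (2,4) ∈ E(G2) ✓
  (3,9) → (φ(3),φ(9)) = (2,8) ∈ E(G2) ✓
  (3,11) → (φ(3),φ(11)) = (2,11) ∈ E(G2) ✓
  (4,5) → (φ(4),φ(5)) = (1,6) ∈ E(G2) ✓
  (4,8) → (φ(4),φ(8)) = (1,5) ∈ E(G2) ✓
  (4,10) → (φ(4),φ(10)) = (1,10) ∈ E(G2) ✓
  (5,9) → (φ(5),φ(9)) = (6,8) ∈ E(G2) ✓
  (6,8) → (φ(6),φ(8)) = (0,5) ∈ E(G2) ✓
  (7,9) → (φ(7),φ(9)) = (4,8) ∈ E(G2) ✓
  (7,10) → (φ(7),φ(10)) = (4,10) ∈ E(G2) ✓
All 21 edges of G1 map to edges of G2, and |E(G1)| = |E(G2)| = 21, so φ is a bijection on edges as well as vertices. Hence G1 ≅ G2.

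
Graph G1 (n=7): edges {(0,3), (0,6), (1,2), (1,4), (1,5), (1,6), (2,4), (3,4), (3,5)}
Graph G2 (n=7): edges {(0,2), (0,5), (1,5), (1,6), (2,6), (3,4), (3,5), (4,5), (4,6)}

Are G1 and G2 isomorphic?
Yes, isomorphic

The graphs are isomorphic.
One valid mapping φ: V(G1) → V(G2): 0→2, 1→5, 2→3, 3→6, 4→4, 5→1, 6→0

Verify φ preserves adjacency — for each edge of G1, its image is an edge of G2:
  (0,3) → (φ(0),φ(3)) = (2,6) ∈ E(G2) ✓
  (0,6) → (φ(0),φ(6)) = (0,2) ∈ E(G2) ✓
  (1,2) → (φ(1),φ(2)) = (3,5) ∈ E(G2) ✓
  (1,4) → (φ(1),φ(4)) = (4,5) ∈ E(G2) ✓
  (1,5) → (φ(1),φ(5)) = (1,5) ∈ E(G2) ✓
  (1,6) → (φ(1),φ(6)) = (0,5) ∈ E(G2) ✓
  (2,4) → (φ(2),φ(4)) = (3,4) ∈ E(G2) ✓
  (3,4) → (φ(3),φ(4)) = (4,6) ∈ E(G2) ✓
  (3,5) → (φ(3),φ(5)) = (1,6) ∈ E(G2) ✓
All 9 edges of G1 map to edges of G2, and |E(G1)| = |E(G2)| = 9, so φ is a bijection on edges as well as vertices. Hence G1 ≅ G2.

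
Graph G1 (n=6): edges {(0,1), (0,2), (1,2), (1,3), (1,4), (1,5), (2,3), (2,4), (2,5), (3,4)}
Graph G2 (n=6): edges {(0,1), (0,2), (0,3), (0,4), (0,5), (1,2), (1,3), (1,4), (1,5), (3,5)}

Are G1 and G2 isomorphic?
Yes, isomorphic

The graphs are isomorphic.
One valid mapping φ: V(G1) → V(G2): 0→4, 1→0, 2→1, 3→3, 4→5, 5→2

Verify φ preserves adjacency — for each edge of G1, its image is an edge of G2:
  (0,1) → (φ(0),φ(1)) = (0,4) ∈ E(G2) ✓
  (0,2) → (φ(0),φ(2)) = (1,4) ∈ E(G2) ✓
  (1,2) → (φ(1),φ(2)) = (0,1) ∈ E(G2) ✓
  (1,3) → (φ(1),φ(3)) = (0,3) ∈ E(G2) ✓
  (1,4) → (φ(1),φ(4)) = (0,5) ∈ E(G2) ✓
  (1,5) → (φ(1),φ(5)) = (0,2) ∈ E(G2) ✓
  (2,3) → (φ(2),φ(3)) = (1,3) ∈ E(G2) ✓
  (2,4) → (φ(2),φ(4)) = (1,5) ∈ E(G2) ✓
  (2,5) → (φ(2),φ(5)) = (1,2) ∈ E(G2) ✓
  (3,4) → (φ(3),φ(4)) = (3,5) ∈ E(G2) ✓
All 10 edges of G1 map to edges of G2, and |E(G1)| = |E(G2)| = 10, so φ is a bijection on edges as well as vertices. Hence G1 ≅ G2.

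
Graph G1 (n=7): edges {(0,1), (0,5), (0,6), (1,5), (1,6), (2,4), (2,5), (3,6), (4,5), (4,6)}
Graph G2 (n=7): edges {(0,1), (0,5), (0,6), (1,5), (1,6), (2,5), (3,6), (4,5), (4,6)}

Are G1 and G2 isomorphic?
No, not isomorphic

The graphs are NOT isomorphic.

Counting edges: G1 has 10 edge(s); G2 has 9 edge(s).
Edge count is an isomorphism invariant (a bijection on vertices induces a bijection on edges), so differing edge counts rule out isomorphism.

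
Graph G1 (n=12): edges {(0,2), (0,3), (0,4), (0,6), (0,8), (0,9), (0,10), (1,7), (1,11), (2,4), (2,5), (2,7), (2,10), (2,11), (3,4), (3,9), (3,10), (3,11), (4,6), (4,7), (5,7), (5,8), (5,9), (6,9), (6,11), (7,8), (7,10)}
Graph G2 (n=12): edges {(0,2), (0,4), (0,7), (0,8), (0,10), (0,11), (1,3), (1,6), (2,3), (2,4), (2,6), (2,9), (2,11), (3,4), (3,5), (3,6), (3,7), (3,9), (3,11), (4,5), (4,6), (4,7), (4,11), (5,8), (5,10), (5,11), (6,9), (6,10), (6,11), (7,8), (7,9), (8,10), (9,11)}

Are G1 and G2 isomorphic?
No, not isomorphic

The graphs are NOT isomorphic.

Counting triangles (3-cliques): G1 has 11, G2 has 29.
Triangle count is an isomorphism invariant, so differing triangle counts rule out isomorphism.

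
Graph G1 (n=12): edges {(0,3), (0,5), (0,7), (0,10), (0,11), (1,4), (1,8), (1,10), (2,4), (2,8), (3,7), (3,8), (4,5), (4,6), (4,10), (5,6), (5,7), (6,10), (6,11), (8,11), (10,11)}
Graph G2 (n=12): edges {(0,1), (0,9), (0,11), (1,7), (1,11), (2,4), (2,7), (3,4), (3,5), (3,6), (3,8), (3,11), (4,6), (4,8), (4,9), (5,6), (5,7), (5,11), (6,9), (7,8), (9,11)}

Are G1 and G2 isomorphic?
Yes, isomorphic

The graphs are isomorphic.
One valid mapping φ: V(G1) → V(G2): 0→11, 1→8, 2→2, 3→1, 4→4, 5→9, 6→6, 7→0, 8→7, 9→10, 10→3, 11→5

Verify φ preserves adjacency — for each edge of G1, its image is an edge of G2:
  (0,3) → (φ(0),φ(3)) = (1,11) ∈ E(G2) ✓
  (0,5) → (φ(0),φ(5)) = (9,11) ∈ E(G2) ✓
  (0,7) → (φ(0),φ(7)) = (0,11) ∈ E(G2) ✓
  (0,10) → (φ(0),φ(10)) = (3,11) ∈ E(G2) ✓
  (0,11) → (φ(0),φ(11)) = (5,11) ∈ E(G2) ✓
  (1,4) → (φ(1),φ(4)) = (4,8) ∈ E(G2) ✓
  (1,8) → (φ(1),φ(8)) = (7,8) ∈ E(G2) ✓
  (1,10) → (φ(1),φ(10)) = (3,8) ∈ E(G2) ✓
  (2,4) → (φ(2),φ(4)) = (2,4) ∈ E(G2) ✓
  (2,8) → (φ(2),φ(8)) = (2,7) ∈ E(G2) ✓
  (3,7) → (φ(3),φ(7)) = (0,1) ∈ E(G2) ✓
  (3,8) → (φ(3),φ(8)) = (1,7) ∈ E(G2) ✓
  (4,5) → (φ(4),φ(5)) = (4,9) ∈ E(G2) ✓
  (4,6) → (φ(4),φ(6)) = (4,6) ∈ E(G2) ✓
  (4,10) → (φ(4),φ(10)) = (3,4) ∈ E(G2) ✓
  (5,6) → (φ(5),φ(6)) = (6,9) ∈ E(G2) ✓
  (5,7) → (φ(5),φ(7)) = (0,9) ∈ E(G2) ✓
  (6,10) → (φ(6),φ(10)) = (3,6) ∈ E(G2) ✓
  (6,11) → (φ(6),φ(11)) = (5,6) ∈ E(G2) ✓
  (8,11) → (φ(8),φ(11)) = (5,7) ∈ E(G2) ✓
  (10,11) → (φ(10),φ(11)) = (3,5) ∈ E(G2) ✓
All 21 edges of G1 map to edges of G2, and |E(G1)| = |E(G2)| = 21, so φ is a bijection on edges as well as vertices. Hence G1 ≅ G2.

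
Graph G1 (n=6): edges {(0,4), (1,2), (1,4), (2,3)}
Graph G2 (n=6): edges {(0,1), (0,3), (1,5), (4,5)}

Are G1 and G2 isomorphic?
Yes, isomorphic

The graphs are isomorphic.
One valid mapping φ: V(G1) → V(G2): 0→3, 1→1, 2→5, 3→4, 4→0, 5→2

Verify φ preserves adjacency — for each edge of G1, its image is an edge of G2:
  (0,4) → (φ(0),φ(4)) = (0,3) ∈ E(G2) ✓
  (1,2) → (φ(1),φ(2)) = (1,5) ∈ E(G2) ✓
  (1,4) → (φ(1),φ(4)) = (0,1) ∈ E(G2) ✓
  (2,3) → (φ(2),φ(3)) = (4,5) ∈ E(G2) ✓
All 4 edges of G1 map to edges of G2, and |E(G1)| = |E(G2)| = 4, so φ is a bijection on edges as well as vertices. Hence G1 ≅ G2.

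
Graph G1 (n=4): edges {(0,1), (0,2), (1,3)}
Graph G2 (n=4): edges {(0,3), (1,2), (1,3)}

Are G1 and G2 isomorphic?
Yes, isomorphic

The graphs are isomorphic.
One valid mapping φ: V(G1) → V(G2): 0→1, 1→3, 2→2, 3→0

Verify φ preserves adjacency — for each edge of G1, its image is an edge of G2:
  (0,1) → (φ(0),φ(1)) = (1,3) ∈ E(G2) ✓
  (0,2) → (φ(0),φ(2)) = (1,2) ∈ E(G2) ✓
  (1,3) → (φ(1),φ(3)) = (0,3) ∈ E(G2) ✓
All 3 edges of G1 map to edges of G2, and |E(G1)| = |E(G2)| = 3, so φ is a bijection on edges as well as vertices. Hence G1 ≅ G2.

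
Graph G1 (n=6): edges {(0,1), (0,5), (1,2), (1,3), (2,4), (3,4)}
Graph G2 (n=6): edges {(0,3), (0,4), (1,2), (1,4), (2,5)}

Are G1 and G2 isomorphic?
No, not isomorphic

The graphs are NOT isomorphic.

Degrees in G1: deg(0)=2, deg(1)=3, deg(2)=2, deg(3)=2, deg(4)=2, deg(5)=1.
Sorted degree sequence of G1: [3, 2, 2, 2, 2, 1].
Degrees in G2: deg(0)=2, deg(1)=2, deg(2)=2, deg(3)=1, deg(4)=2, deg(5)=1.
Sorted degree sequence of G2: [2, 2, 2, 2, 1, 1].
The (sorted) degree sequence is an isomorphism invariant, so since G1 and G2 have different degree sequences they cannot be isomorphic.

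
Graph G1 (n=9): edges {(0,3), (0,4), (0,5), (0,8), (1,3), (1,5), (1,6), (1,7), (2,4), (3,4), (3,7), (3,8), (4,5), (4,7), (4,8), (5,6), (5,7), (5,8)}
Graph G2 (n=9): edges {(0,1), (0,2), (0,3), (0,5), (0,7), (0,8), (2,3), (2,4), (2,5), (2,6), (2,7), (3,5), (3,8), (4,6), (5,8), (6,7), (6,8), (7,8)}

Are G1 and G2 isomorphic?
Yes, isomorphic

The graphs are isomorphic.
One valid mapping φ: V(G1) → V(G2): 0→3, 1→6, 2→1, 3→8, 4→0, 5→2, 6→4, 7→7, 8→5

Verify φ preserves adjacency — for each edge of G1, its image is an edge of G2:
  (0,3) → (φ(0),φ(3)) = (3,8) ∈ E(G2) ✓
  (0,4) → (φ(0),φ(4)) = (0,3) ∈ E(G2) ✓
  (0,5) → (φ(0),φ(5)) = (2,3) ∈ E(G2) ✓
  (0,8) → (φ(0),φ(8)) = (3,5) ∈ E(G2) ✓
  (1,3) → (φ(1),φ(3)) = (6,8) ∈ E(G2) ✓
  (1,5) → (φ(1),φ(5)) = (2,6) ∈ E(G2) ✓
  (1,6) → (φ(1),φ(6)) = (4,6) ∈ E(G2) ✓
  (1,7) → (φ(1),φ(7)) = (6,7) ∈ E(G2) ✓
  (2,4) → (φ(2),φ(4)) = (0,1) ∈ E(G2) ✓
  (3,4) → (φ(3),φ(4)) = (0,8) ∈ E(G2) ✓
  (3,7) → (φ(3),φ(7)) = (7,8) ∈ E(G2) ✓
  (3,8) → (φ(3),φ(8)) = (5,8) ∈ E(G2) ✓
  (4,5) → (φ(4),φ(5)) = (0,2) ∈ E(G2) ✓
  (4,7) → (φ(4),φ(7)) = (0,7) ∈ E(G2) ✓
  (4,8) → (φ(4),φ(8)) = (0,5) ∈ E(G2) ✓
  (5,6) → (φ(5),φ(6)) = (2,4) ∈ E(G2) ✓
  (5,7) → (φ(5),φ(7)) = (2,7) ∈ E(G2) ✓
  (5,8) → (φ(5),φ(8)) = (2,5) ∈ E(G2) ✓
All 18 edges of G1 map to edges of G2, and |E(G1)| = |E(G2)| = 18, so φ is a bijection on edges as well as vertices. Hence G1 ≅ G2.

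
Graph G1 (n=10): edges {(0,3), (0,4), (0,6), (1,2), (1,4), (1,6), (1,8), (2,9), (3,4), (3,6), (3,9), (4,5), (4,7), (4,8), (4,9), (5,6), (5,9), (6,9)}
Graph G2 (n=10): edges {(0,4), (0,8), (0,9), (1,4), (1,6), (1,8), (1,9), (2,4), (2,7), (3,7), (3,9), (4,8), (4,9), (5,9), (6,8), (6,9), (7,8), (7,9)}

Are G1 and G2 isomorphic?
Yes, isomorphic

The graphs are isomorphic.
One valid mapping φ: V(G1) → V(G2): 0→6, 1→7, 2→2, 3→1, 4→9, 5→0, 6→8, 7→5, 8→3, 9→4

Verify φ preserves adjacency — for each edge of G1, its image is an edge of G2:
  (0,3) → (φ(0),φ(3)) = (1,6) ∈ E(G2) ✓
  (0,4) → (φ(0),φ(4)) = (6,9) ∈ E(G2) ✓
  (0,6) → (φ(0),φ(6)) = (6,8) ∈ E(G2) ✓
  (1,2) → (φ(1),φ(2)) = (2,7) ∈ E(G2) ✓
  (1,4) → (φ(1),φ(4)) = (7,9) ∈ E(G2) ✓
  (1,6) → (φ(1),φ(6)) = (7,8) ∈ E(G2) ✓
  (1,8) → (φ(1),φ(8)) = (3,7) ∈ E(G2) ✓
  (2,9) → (φ(2),φ(9)) = (2,4) ∈ E(G2) ✓
  (3,4) → (φ(3),φ(4)) = (1,9) ∈ E(G2) ✓
  (3,6) → (φ(3),φ(6)) = (1,8) ∈ E(G2) ✓
  (3,9) → (φ(3),φ(9)) = (1,4) ∈ E(G2) ✓
  (4,5) → (φ(4),φ(5)) = (0,9) ∈ E(G2) ✓
  (4,7) → (φ(4),φ(7)) = (5,9) ∈ E(G2) ✓
  (4,8) → (φ(4),φ(8)) = (3,9) ∈ E(G2) ✓
  (4,9) → (φ(4),φ(9)) = (4,9) ∈ E(G2) ✓
  (5,6) → (φ(5),φ(6)) = (0,8) ∈ E(G2) ✓
  (5,9) → (φ(5),φ(9)) = (0,4) ∈ E(G2) ✓
  (6,9) → (φ(6),φ(9)) = (4,8) ∈ E(G2) ✓
All 18 edges of G1 map to edges of G2, and |E(G1)| = |E(G2)| = 18, so φ is a bijection on edges as well as vertices. Hence G1 ≅ G2.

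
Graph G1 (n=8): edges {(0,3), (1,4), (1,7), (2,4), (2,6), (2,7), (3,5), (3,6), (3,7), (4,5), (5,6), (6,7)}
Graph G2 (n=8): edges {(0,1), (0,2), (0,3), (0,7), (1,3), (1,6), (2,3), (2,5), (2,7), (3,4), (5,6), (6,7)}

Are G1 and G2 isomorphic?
Yes, isomorphic

The graphs are isomorphic.
One valid mapping φ: V(G1) → V(G2): 0→4, 1→5, 2→7, 3→3, 4→6, 5→1, 6→0, 7→2

Verify φ preserves adjacency — for each edge of G1, its image is an edge of G2:
  (0,3) → (φ(0),φ(3)) = (3,4) ∈ E(G2) ✓
  (1,4) → (φ(1),φ(4)) = (5,6) ∈ E(G2) ✓
  (1,7) → (φ(1),φ(7)) = (2,5) ∈ E(G2) ✓
  (2,4) → (φ(2),φ(4)) = (6,7) ∈ E(G2) ✓
  (2,6) → (φ(2),φ(6)) = (0,7) ∈ E(G2) ✓
  (2,7) → (φ(2),φ(7)) = (2,7) ∈ E(G2) ✓
  (3,5) → (φ(3),φ(5)) = (1,3) ∈ E(G2) ✓
  (3,6) → (φ(3),φ(6)) = (0,3) ∈ E(G2) ✓
  (3,7) → (φ(3),φ(7)) = (2,3) ∈ E(G2) ✓
  (4,5) → (φ(4),φ(5)) = (1,6) ∈ E(G2) ✓
  (5,6) → (φ(5),φ(6)) = (0,1) ∈ E(G2) ✓
  (6,7) → (φ(6),φ(7)) = (0,2) ∈ E(G2) ✓
All 12 edges of G1 map to edges of G2, and |E(G1)| = |E(G2)| = 12, so φ is a bijection on edges as well as vertices. Hence G1 ≅ G2.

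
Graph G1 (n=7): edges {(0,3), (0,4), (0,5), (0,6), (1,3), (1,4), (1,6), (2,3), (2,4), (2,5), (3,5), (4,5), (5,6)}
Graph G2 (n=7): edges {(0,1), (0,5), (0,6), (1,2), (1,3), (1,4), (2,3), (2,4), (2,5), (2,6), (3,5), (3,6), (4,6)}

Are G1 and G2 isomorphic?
Yes, isomorphic

The graphs are isomorphic.
One valid mapping φ: V(G1) → V(G2): 0→3, 1→0, 2→4, 3→1, 4→6, 5→2, 6→5

Verify φ preserves adjacency — for each edge of G1, its image is an edge of G2:
  (0,3) → (φ(0),φ(3)) = (1,3) ∈ E(G2) ✓
  (0,4) → (φ(0),φ(4)) = (3,6) ∈ E(G2) ✓
  (0,5) → (φ(0),φ(5)) = (2,3) ∈ E(G2) ✓
  (0,6) → (φ(0),φ(6)) = (3,5) ∈ E(G2) ✓
  (1,3) → (φ(1),φ(3)) = (0,1) ∈ E(G2) ✓
  (1,4) → (φ(1),φ(4)) = (0,6) ∈ E(G2) ✓
  (1,6) → (φ(1),φ(6)) = (0,5) ∈ E(G2) ✓
  (2,3) → (φ(2),φ(3)) = (1,4) ∈ E(G2) ✓
  (2,4) → (φ(2),φ(4)) = (4,6) ∈ E(G2) ✓
  (2,5) → (φ(2),φ(5)) = (2,4) ∈ E(G2) ✓
  (3,5) → (φ(3),φ(5)) = (1,2) ∈ E(G2) ✓
  (4,5) → (φ(4),φ(5)) = (2,6) ∈ E(G2) ✓
  (5,6) → (φ(5),φ(6)) = (2,5) ∈ E(G2) ✓
All 13 edges of G1 map to edges of G2, and |E(G1)| = |E(G2)| = 13, so φ is a bijection on edges as well as vertices. Hence G1 ≅ G2.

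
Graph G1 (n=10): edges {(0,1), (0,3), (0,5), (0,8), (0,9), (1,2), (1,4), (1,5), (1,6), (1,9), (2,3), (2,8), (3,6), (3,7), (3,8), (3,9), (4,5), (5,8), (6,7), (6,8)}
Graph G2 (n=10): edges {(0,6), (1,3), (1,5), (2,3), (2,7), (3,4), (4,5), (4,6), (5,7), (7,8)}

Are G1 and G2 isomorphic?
No, not isomorphic

The graphs are NOT isomorphic.

Connected components of G1: 1 component(s) with vertex sets [[0, 1, 2, 3, 4, 5, 6, 7, 8, 9]], sizes [10].
Connected components of G2: 2 component(s) with vertex sets [[9], [0, 1, 2, 3, 4, 5, 6, 7, 8]], sizes [1, 9].
The number of connected components (and the multiset of component sizes) is an isomorphism invariant — an isomorphism maps each component of G1 bijectively onto a component of G2. Since G1 has 1 component(s) and G2 has 2, they cannot be isomorphic.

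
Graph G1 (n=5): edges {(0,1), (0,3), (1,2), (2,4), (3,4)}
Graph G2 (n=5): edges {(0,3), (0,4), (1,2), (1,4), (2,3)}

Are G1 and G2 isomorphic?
Yes, isomorphic

The graphs are isomorphic.
One valid mapping φ: V(G1) → V(G2): 0→1, 1→2, 2→3, 3→4, 4→0

Verify φ preserves adjacency — for each edge of G1, its image is an edge of G2:
  (0,1) → (φ(0),φ(1)) = (1,2) ∈ E(G2) ✓
  (0,3) → (φ(0),φ(3)) = (1,4) ∈ E(G2) ✓
  (1,2) → (φ(1),φ(2)) = (2,3) ∈ E(G2) ✓
  (2,4) → (φ(2),φ(4)) = (0,3) ∈ E(G2) ✓
  (3,4) → (φ(3),φ(4)) = (0,4) ∈ E(G2) ✓
All 5 edges of G1 map to edges of G2, and |E(G1)| = |E(G2)| = 5, so φ is a bijection on edges as well as vertices. Hence G1 ≅ G2.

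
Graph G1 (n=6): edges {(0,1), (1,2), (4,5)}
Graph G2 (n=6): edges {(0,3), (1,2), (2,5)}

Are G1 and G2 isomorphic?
Yes, isomorphic

The graphs are isomorphic.
One valid mapping φ: V(G1) → V(G2): 0→1, 1→2, 2→5, 3→4, 4→0, 5→3

Verify φ preserves adjacency — for each edge of G1, its image is an edge of G2:
  (0,1) → (φ(0),φ(1)) = (1,2) ∈ E(G2) ✓
  (1,2) → (φ(1),φ(2)) = (2,5) ∈ E(G2) ✓
  (4,5) → (φ(4),φ(5)) = (0,3) ∈ E(G2) ✓
All 3 edges of G1 map to edges of G2, and |E(G1)| = |E(G2)| = 3, so φ is a bijection on edges as well as vertices. Hence G1 ≅ G2.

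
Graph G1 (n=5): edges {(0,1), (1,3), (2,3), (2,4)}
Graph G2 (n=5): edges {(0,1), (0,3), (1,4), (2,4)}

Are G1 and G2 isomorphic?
Yes, isomorphic

The graphs are isomorphic.
One valid mapping φ: V(G1) → V(G2): 0→2, 1→4, 2→0, 3→1, 4→3

Verify φ preserves adjacency — for each edge of G1, its image is an edge of G2:
  (0,1) → (φ(0),φ(1)) = (2,4) ∈ E(G2) ✓
  (1,3) → (φ(1),φ(3)) = (1,4) ∈ E(G2) ✓
  (2,3) → (φ(2),φ(3)) = (0,1) ∈ E(G2) ✓
  (2,4) → (φ(2),φ(4)) = (0,3) ∈ E(G2) ✓
All 4 edges of G1 map to edges of G2, and |E(G1)| = |E(G2)| = 4, so φ is a bijection on edges as well as vertices. Hence G1 ≅ G2.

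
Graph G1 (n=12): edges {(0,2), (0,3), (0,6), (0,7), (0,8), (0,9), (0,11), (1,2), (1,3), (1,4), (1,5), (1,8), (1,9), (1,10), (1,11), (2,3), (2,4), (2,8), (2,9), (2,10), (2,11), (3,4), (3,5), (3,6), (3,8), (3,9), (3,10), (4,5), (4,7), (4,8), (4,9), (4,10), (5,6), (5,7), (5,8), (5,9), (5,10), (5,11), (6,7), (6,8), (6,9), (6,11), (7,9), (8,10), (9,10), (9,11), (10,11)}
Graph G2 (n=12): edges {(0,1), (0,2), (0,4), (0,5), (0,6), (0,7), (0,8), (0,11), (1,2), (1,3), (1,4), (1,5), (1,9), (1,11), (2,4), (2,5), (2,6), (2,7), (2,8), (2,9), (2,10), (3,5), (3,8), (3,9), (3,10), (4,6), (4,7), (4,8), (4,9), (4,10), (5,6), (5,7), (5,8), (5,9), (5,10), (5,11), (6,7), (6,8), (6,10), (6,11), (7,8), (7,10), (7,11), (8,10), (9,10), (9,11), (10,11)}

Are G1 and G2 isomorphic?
Yes, isomorphic

The graphs are isomorphic.
One valid mapping φ: V(G1) → V(G2): 0→1, 1→7, 2→0, 3→2, 4→8, 5→10, 6→9, 7→3, 8→4, 9→5, 10→6, 11→11

Verify φ preserves adjacency — for each edge of G1, its image is an edge of G2:
  (0,2) → (φ(0),φ(2)) = (0,1) ∈ E(G2) ✓
  (0,3) → (φ(0),φ(3)) = (1,2) ∈ E(G2) ✓
  (0,6) → (φ(0),φ(6)) = (1,9) ∈ E(G2) ✓
  (0,7) → (φ(0),φ(7)) = (1,3) ∈ E(G2) ✓
  (0,8) → (φ(0),φ(8)) = (1,4) ∈ E(G2) ✓
  (0,9) → (φ(0),φ(9)) = (1,5) ∈ E(G2) ✓
  (0,11) → (φ(0),φ(11)) = (1,11) ∈ E(G2) ✓
  (1,2) → (φ(1),φ(2)) = (0,7) ∈ E(G2) ✓
  (1,3) → (φ(1),φ(3)) = (2,7) ∈ E(G2) ✓
  (1,4) → (φ(1),φ(4)) = (7,8) ∈ E(G2) ✓
  (1,5) → (φ(1),φ(5)) = (7,10) ∈ E(G2) ✓
  (1,8) → (φ(1),φ(8)) = (4,7) ∈ E(G2) ✓
  (1,9) → (φ(1),φ(9)) = (5,7) ∈ E(G2) ✓
  (1,10) → (φ(1),φ(10)) = (6,7) ∈ E(G2) ✓
  (1,11) → (φ(1),φ(11)) = (7,11) ∈ E(G2) ✓
  (2,3) → (φ(2),φ(3)) = (0,2) ∈ E(G2) ✓
  (2,4) → (φ(2),φ(4)) = (0,8) ∈ E(G2) ✓
  (2,8) → (φ(2),φ(8)) = (0,4) ∈ E(G2) ✓
  (2,9) → (φ(2),φ(9)) = (0,5) ∈ E(G2) ✓
  (2,10) → (φ(2),φ(10)) = (0,6) ∈ E(G2) ✓
  (2,11) → (φ(2),φ(11)) = (0,11) ∈ E(G2) ✓
  (3,4) → (φ(3),φ(4)) = (2,8) ∈ E(G2) ✓
  (3,5) → (φ(3),φ(5)) = (2,10) ∈ E(G2) ✓
  (3,6) → (φ(3),φ(6)) = (2,9) ∈ E(G2) ✓
  (3,8) → (φ(3),φ(8)) = (2,4) ∈ E(G2) ✓
  (3,9) → (φ(3),φ(9)) = (2,5) ∈ E(G2) ✓
  (3,10) → (φ(3),φ(10)) = (2,6) ∈ E(G2) ✓
  (4,5) → (φ(4),φ(5)) = (8,10) ∈ E(G2) ✓
  (4,7) → (φ(4),φ(7)) = (3,8) ∈ E(G2) ✓
  (4,8) → (φ(4),φ(8)) = (4,8) ∈ E(G2) ✓
  (4,9) → (φ(4),φ(9)) = (5,8) ∈ E(G2) ✓
  (4,10) → (φ(4),φ(10)) = (6,8) ∈ E(G2) ✓
  (5,6) → (φ(5),φ(6)) = (9,10) ∈ E(G2) ✓
  (5,7) → (φ(5),φ(7)) = (3,10) ∈ E(G2) ✓
  (5,8) → (φ(5),φ(8)) = (4,10) ∈ E(G2) ✓
  (5,9) → (φ(5),φ(9)) = (5,10) ∈ E(G2) ✓
  (5,10) → (φ(5),φ(10)) = (6,10) ∈ E(G2) ✓
  (5,11) → (φ(5),φ(11)) = (10,11) ∈ E(G2) ✓
  (6,7) → (φ(6),φ(7)) = (3,9) ∈ E(G2) ✓
  (6,8) → (φ(6),φ(8)) = (4,9) ∈ E(G2) ✓
  (6,9) → (φ(6),φ(9)) = (5,9) ∈ E(G2) ✓
  (6,11) → (φ(6),φ(11)) = (9,11) ∈ E(G2) ✓
  (7,9) → (φ(7),φ(9)) = (3,5) ∈ E(G2) ✓
  (8,10) → (φ(8),φ(10)) = (4,6) ∈ E(G2) ✓
  (9,10) → (φ(9),φ(10)) = (5,6) ∈ E(G2) ✓
  (9,11) → (φ(9),φ(11)) = (5,11) ∈ E(G2) ✓
  (10,11) → (φ(10),φ(11)) = (6,11) ∈ E(G2) ✓
All 47 edges of G1 map to edges of G2, and |E(G1)| = |E(G2)| = 47, so φ is a bijection on edges as well as vertices. Hence G1 ≅ G2.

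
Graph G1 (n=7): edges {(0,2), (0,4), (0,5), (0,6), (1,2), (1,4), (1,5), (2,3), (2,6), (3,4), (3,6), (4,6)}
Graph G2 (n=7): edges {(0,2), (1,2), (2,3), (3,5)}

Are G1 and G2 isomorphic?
No, not isomorphic

The graphs are NOT isomorphic.

Connected components of G1: 1 component(s) with vertex sets [[0, 1, 2, 3, 4, 5, 6]], sizes [7].
Connected components of G2: 3 component(s) with vertex sets [[4], [6], [0, 1, 2, 3, 5]], sizes [1, 1, 5].
The number of connected components (and the multiset of component sizes) is an isomorphism invariant — an isomorphism maps each component of G1 bijectively onto a component of G2. Since G1 has 1 component(s) and G2 has 3, they cannot be isomorphic.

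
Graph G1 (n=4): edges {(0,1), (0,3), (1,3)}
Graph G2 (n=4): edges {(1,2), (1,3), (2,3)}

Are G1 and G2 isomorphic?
Yes, isomorphic

The graphs are isomorphic.
One valid mapping φ: V(G1) → V(G2): 0→1, 1→2, 2→0, 3→3

Verify φ preserves adjacency — for each edge of G1, its image is an edge of G2:
  (0,1) → (φ(0),φ(1)) = (1,2) ∈ E(G2) ✓
  (0,3) → (φ(0),φ(3)) = (1,3) ∈ E(G2) ✓
  (1,3) → (φ(1),φ(3)) = (2,3) ∈ E(G2) ✓
All 3 edges of G1 map to edges of G2, and |E(G1)| = |E(G2)| = 3, so φ is a bijection on edges as well as vertices. Hence G1 ≅ G2.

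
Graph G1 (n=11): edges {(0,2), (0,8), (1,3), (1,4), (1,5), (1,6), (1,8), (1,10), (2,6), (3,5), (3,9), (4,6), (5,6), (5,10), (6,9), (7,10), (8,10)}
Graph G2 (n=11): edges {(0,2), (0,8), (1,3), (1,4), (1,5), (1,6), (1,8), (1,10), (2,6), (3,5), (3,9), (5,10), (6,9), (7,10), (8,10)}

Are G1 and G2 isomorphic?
No, not isomorphic

The graphs are NOT isomorphic.

Counting edges: G1 has 17 edge(s); G2 has 15 edge(s).
Edge count is an isomorphism invariant (a bijection on vertices induces a bijection on edges), so differing edge counts rule out isomorphism.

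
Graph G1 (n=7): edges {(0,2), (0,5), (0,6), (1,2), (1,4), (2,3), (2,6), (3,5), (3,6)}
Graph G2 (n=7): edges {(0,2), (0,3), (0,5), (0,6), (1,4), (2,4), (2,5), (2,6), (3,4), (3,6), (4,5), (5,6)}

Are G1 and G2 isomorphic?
No, not isomorphic

The graphs are NOT isomorphic.

Degrees in G1: deg(0)=3, deg(1)=2, deg(2)=4, deg(3)=3, deg(4)=1, deg(5)=2, deg(6)=3.
Sorted degree sequence of G1: [4, 3, 3, 3, 2, 2, 1].
Degrees in G2: deg(0)=4, deg(1)=1, deg(2)=4, deg(3)=3, deg(4)=4, deg(5)=4, deg(6)=4.
Sorted degree sequence of G2: [4, 4, 4, 4, 4, 3, 1].
The (sorted) degree sequence is an isomorphism invariant, so since G1 and G2 have different degree sequences they cannot be isomorphic.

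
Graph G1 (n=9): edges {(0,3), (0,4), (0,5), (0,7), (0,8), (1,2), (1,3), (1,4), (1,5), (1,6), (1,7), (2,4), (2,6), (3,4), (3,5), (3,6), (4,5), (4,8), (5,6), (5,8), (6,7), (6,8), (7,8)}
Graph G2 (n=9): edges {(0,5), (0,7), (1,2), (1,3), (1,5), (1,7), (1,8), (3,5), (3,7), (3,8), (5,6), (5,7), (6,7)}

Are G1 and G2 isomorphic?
No, not isomorphic

The graphs are NOT isomorphic.

Counting triangles (3-cliques): G1 has 19, G2 has 7.
Triangle count is an isomorphism invariant, so differing triangle counts rule out isomorphism.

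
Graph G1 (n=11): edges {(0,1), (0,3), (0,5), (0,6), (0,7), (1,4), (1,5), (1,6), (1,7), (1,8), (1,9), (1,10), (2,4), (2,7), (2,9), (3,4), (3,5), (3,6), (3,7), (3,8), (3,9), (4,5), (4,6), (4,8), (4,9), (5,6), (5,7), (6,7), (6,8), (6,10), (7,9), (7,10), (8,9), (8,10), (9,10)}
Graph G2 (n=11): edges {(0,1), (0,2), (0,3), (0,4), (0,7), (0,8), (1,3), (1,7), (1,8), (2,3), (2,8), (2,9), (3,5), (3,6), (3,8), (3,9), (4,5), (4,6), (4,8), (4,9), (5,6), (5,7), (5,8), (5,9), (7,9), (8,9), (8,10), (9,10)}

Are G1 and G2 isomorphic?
No, not isomorphic

The graphs are NOT isomorphic.

Degrees in G1: deg(0)=5, deg(1)=8, deg(2)=3, deg(3)=7, deg(4)=7, deg(5)=6, deg(6)=8, deg(7)=8, deg(8)=6, deg(9)=7, deg(10)=5.
Sorted degree sequence of G1: [8, 8, 8, 7, 7, 7, 6, 6, 5, 5, 3].
Degrees in G2: deg(0)=6, deg(1)=4, deg(2)=4, deg(3)=7, deg(4)=5, deg(5)=6, deg(6)=3, deg(7)=4, deg(8)=8, deg(9)=7, deg(10)=2.
Sorted degree sequence of G2: [8, 7, 7, 6, 6, 5, 4, 4, 4, 3, 2].
The (sorted) degree sequence is an isomorphism invariant, so since G1 and G2 have different degree sequences they cannot be isomorphic.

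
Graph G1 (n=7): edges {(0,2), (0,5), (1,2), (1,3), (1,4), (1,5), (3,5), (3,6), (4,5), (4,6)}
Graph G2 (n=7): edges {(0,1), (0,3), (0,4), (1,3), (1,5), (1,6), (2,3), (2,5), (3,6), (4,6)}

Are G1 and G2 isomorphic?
Yes, isomorphic

The graphs are isomorphic.
One valid mapping φ: V(G1) → V(G2): 0→5, 1→3, 2→2, 3→0, 4→6, 5→1, 6→4

Verify φ preserves adjacency — for each edge of G1, its image is an edge of G2:
  (0,2) → (φ(0),φ(2)) = (2,5) ∈ E(G2) ✓
  (0,5) → (φ(0),φ(5)) = (1,5) ∈ E(G2) ✓
  (1,2) → (φ(1),φ(2)) = (2,3) ∈ E(G2) ✓
  (1,3) → (φ(1),φ(3)) = (0,3) ∈ E(G2) ✓
  (1,4) → (φ(1),φ(4)) = (3,6) ∈ E(G2) ✓
  (1,5) → (φ(1),φ(5)) = (1,3) ∈ E(G2) ✓
  (3,5) → (φ(3),φ(5)) = (0,1) ∈ E(G2) ✓
  (3,6) → (φ(3),φ(6)) = (0,4) ∈ E(G2) ✓
  (4,5) → (φ(4),φ(5)) = (1,6) ∈ E(G2) ✓
  (4,6) → (φ(4),φ(6)) = (4,6) ∈ E(G2) ✓
All 10 edges of G1 map to edges of G2, and |E(G1)| = |E(G2)| = 10, so φ is a bijection on edges as well as vertices. Hence G1 ≅ G2.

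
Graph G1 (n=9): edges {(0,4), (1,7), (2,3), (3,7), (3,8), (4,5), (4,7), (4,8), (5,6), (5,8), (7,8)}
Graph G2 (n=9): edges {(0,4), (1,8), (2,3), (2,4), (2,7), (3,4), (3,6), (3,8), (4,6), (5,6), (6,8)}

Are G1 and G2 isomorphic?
Yes, isomorphic

The graphs are isomorphic.
One valid mapping φ: V(G1) → V(G2): 0→5, 1→0, 2→7, 3→2, 4→6, 5→8, 6→1, 7→4, 8→3

Verify φ preserves adjacency — for each edge of G1, its image is an edge of G2:
  (0,4) → (φ(0),φ(4)) = (5,6) ∈ E(G2) ✓
  (1,7) → (φ(1),φ(7)) = (0,4) ∈ E(G2) ✓
  (2,3) → (φ(2),φ(3)) = (2,7) ∈ E(G2) ✓
  (3,7) → (φ(3),φ(7)) = (2,4) ∈ E(G2) ✓
  (3,8) → (φ(3),φ(8)) = (2,3) ∈ E(G2) ✓
  (4,5) → (φ(4),φ(5)) = (6,8) ∈ E(G2) ✓
  (4,7) → (φ(4),φ(7)) = (4,6) ∈ E(G2) ✓
  (4,8) → (φ(4),φ(8)) = (3,6) ∈ E(G2) ✓
  (5,6) → (φ(5),φ(6)) = (1,8) ∈ E(G2) ✓
  (5,8) → (φ(5),φ(8)) = (3,8) ∈ E(G2) ✓
  (7,8) → (φ(7),φ(8)) = (3,4) ∈ E(G2) ✓
All 11 edges of G1 map to edges of G2, and |E(G1)| = |E(G2)| = 11, so φ is a bijection on edges as well as vertices. Hence G1 ≅ G2.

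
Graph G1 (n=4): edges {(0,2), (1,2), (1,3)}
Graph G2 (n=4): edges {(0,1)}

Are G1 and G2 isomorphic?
No, not isomorphic

The graphs are NOT isomorphic.

Degrees in G1: deg(0)=1, deg(1)=2, deg(2)=2, deg(3)=1.
Sorted degree sequence of G1: [2, 2, 1, 1].
Degrees in G2: deg(0)=1, deg(1)=1, deg(2)=0, deg(3)=0.
Sorted degree sequence of G2: [1, 1, 0, 0].
The (sorted) degree sequence is an isomorphism invariant, so since G1 and G2 have different degree sequences they cannot be isomorphic.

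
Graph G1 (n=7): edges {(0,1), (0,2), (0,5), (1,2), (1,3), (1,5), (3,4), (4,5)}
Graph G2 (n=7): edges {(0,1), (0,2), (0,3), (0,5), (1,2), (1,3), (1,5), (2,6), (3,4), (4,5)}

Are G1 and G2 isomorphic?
No, not isomorphic

The graphs are NOT isomorphic.

Counting edges: G1 has 8 edge(s); G2 has 10 edge(s).
Edge count is an isomorphism invariant (a bijection on vertices induces a bijection on edges), so differing edge counts rule out isomorphism.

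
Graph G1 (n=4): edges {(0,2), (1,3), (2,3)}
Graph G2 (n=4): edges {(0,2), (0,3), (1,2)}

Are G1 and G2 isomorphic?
Yes, isomorphic

The graphs are isomorphic.
One valid mapping φ: V(G1) → V(G2): 0→1, 1→3, 2→2, 3→0

Verify φ preserves adjacency — for each edge of G1, its image is an edge of G2:
  (0,2) → (φ(0),φ(2)) = (1,2) ∈ E(G2) ✓
  (1,3) → (φ(1),φ(3)) = (0,3) ∈ E(G2) ✓
  (2,3) → (φ(2),φ(3)) = (0,2) ∈ E(G2) ✓
All 3 edges of G1 map to edges of G2, and |E(G1)| = |E(G2)| = 3, so φ is a bijection on edges as well as vertices. Hence G1 ≅ G2.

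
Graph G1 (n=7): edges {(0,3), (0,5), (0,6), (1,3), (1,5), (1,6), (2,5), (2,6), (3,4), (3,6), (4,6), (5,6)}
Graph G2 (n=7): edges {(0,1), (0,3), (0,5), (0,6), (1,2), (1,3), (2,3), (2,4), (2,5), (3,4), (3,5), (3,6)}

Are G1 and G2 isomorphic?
Yes, isomorphic

The graphs are isomorphic.
One valid mapping φ: V(G1) → V(G2): 0→5, 1→1, 2→6, 3→2, 4→4, 5→0, 6→3

Verify φ preserves adjacency — for each edge of G1, its image is an edge of G2:
  (0,3) → (φ(0),φ(3)) = (2,5) ∈ E(G2) ✓
  (0,5) → (φ(0),φ(5)) = (0,5) ∈ E(G2) ✓
  (0,6) → (φ(0),φ(6)) = (3,5) ∈ E(G2) ✓
  (1,3) → (φ(1),φ(3)) = (1,2) ∈ E(G2) ✓
  (1,5) → (φ(1),φ(5)) = (0,1) ∈ E(G2) ✓
  (1,6) → (φ(1),φ(6)) = (1,3) ∈ E(G2) ✓
  (2,5) → (φ(2),φ(5)) = (0,6) ∈ E(G2) ✓
  (2,6) → (φ(2),φ(6)) = (3,6) ∈ E(G2) ✓
  (3,4) → (φ(3),φ(4)) = (2,4) ∈ E(G2) ✓
  (3,6) → (φ(3),φ(6)) = (2,3) ∈ E(G2) ✓
  (4,6) → (φ(4),φ(6)) = (3,4) ∈ E(G2) ✓
  (5,6) → (φ(5),φ(6)) = (0,3) ∈ E(G2) ✓
All 12 edges of G1 map to edges of G2, and |E(G1)| = |E(G2)| = 12, so φ is a bijection on edges as well as vertices. Hence G1 ≅ G2.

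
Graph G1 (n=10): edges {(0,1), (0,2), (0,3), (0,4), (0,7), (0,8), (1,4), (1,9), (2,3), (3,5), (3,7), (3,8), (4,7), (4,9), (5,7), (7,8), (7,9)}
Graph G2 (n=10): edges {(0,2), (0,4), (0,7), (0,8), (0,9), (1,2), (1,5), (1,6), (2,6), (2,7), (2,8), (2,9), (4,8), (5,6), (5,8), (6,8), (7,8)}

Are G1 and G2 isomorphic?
Yes, isomorphic

The graphs are isomorphic.
One valid mapping φ: V(G1) → V(G2): 0→2, 1→1, 2→9, 3→0, 4→6, 5→4, 6→3, 7→8, 8→7, 9→5

Verify φ preserves adjacency — for each edge of G1, its image is an edge of G2:
  (0,1) → (φ(0),φ(1)) = (1,2) ∈ E(G2) ✓
  (0,2) → (φ(0),φ(2)) = (2,9) ∈ E(G2) ✓
  (0,3) → (φ(0),φ(3)) = (0,2) ∈ E(G2) ✓
  (0,4) → (φ(0),φ(4)) = (2,6) ∈ E(G2) ✓
  (0,7) → (φ(0),φ(7)) = (2,8) ∈ E(G2) ✓
  (0,8) → (φ(0),φ(8)) = (2,7) ∈ E(G2) ✓
  (1,4) → (φ(1),φ(4)) = (1,6) ∈ E(G2) ✓
  (1,9) → (φ(1),φ(9)) = (1,5) ∈ E(G2) ✓
  (2,3) → (φ(2),φ(3)) = (0,9) ∈ E(G2) ✓
  (3,5) → (φ(3),φ(5)) = (0,4) ∈ E(G2) ✓
  (3,7) → (φ(3),φ(7)) = (0,8) ∈ E(G2) ✓
  (3,8) → (φ(3),φ(8)) = (0,7) ∈ E(G2) ✓
  (4,7) → (φ(4),φ(7)) = (6,8) ∈ E(G2) ✓
  (4,9) → (φ(4),φ(9)) = (5,6) ∈ E(G2) ✓
  (5,7) → (φ(5),φ(7)) = (4,8) ∈ E(G2) ✓
  (7,8) → (φ(7),φ(8)) = (7,8) ∈ E(G2) ✓
  (7,9) → (φ(7),φ(9)) = (5,8) ∈ E(G2) ✓
All 17 edges of G1 map to edges of G2, and |E(G1)| = |E(G2)| = 17, so φ is a bijection on edges as well as vertices. Hence G1 ≅ G2.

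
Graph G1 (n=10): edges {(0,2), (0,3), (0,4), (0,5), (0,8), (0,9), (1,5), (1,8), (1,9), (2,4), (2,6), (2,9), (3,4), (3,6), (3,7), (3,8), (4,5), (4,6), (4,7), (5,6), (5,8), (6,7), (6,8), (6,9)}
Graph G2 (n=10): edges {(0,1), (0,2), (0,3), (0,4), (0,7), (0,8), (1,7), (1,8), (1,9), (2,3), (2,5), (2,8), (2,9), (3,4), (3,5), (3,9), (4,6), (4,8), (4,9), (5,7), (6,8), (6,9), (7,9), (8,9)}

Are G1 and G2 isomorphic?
Yes, isomorphic

The graphs are isomorphic.
One valid mapping φ: V(G1) → V(G2): 0→0, 1→5, 2→1, 3→4, 4→8, 5→2, 6→9, 7→6, 8→3, 9→7

Verify φ preserves adjacency — for each edge of G1, its image is an edge of G2:
  (0,2) → (φ(0),φ(2)) = (0,1) ∈ E(G2) ✓
  (0,3) → (φ(0),φ(3)) = (0,4) ∈ E(G2) ✓
  (0,4) → (φ(0),φ(4)) = (0,8) ∈ E(G2) ✓
  (0,5) → (φ(0),φ(5)) = (0,2) ∈ E(G2) ✓
  (0,8) → (φ(0),φ(8)) = (0,3) ∈ E(G2) ✓
  (0,9) → (φ(0),φ(9)) = (0,7) ∈ E(G2) ✓
  (1,5) → (φ(1),φ(5)) = (2,5) ∈ E(G2) ✓
  (1,8) → (φ(1),φ(8)) = (3,5) ∈ E(G2) ✓
  (1,9) → (φ(1),φ(9)) = (5,7) ∈ E(G2) ✓
  (2,4) → (φ(2),φ(4)) = (1,8) ∈ E(G2) ✓
  (2,6) → (φ(2),φ(6)) = (1,9) ∈ E(G2) ✓
  (2,9) → (φ(2),φ(9)) = (1,7) ∈ E(G2) ✓
  (3,4) → (φ(3),φ(4)) = (4,8) ∈ E(G2) ✓
  (3,6) → (φ(3),φ(6)) = (4,9) ∈ E(G2) ✓
  (3,7) → (φ(3),φ(7)) = (4,6) ∈ E(G2) ✓
  (3,8) → (φ(3),φ(8)) = (3,4) ∈ E(G2) ✓
  (4,5) → (φ(4),φ(5)) = (2,8) ∈ E(G2) ✓
  (4,6) → (φ(4),φ(6)) = (8,9) ∈ E(G2) ✓
  (4,7) → (φ(4),φ(7)) = (6,8) ∈ E(G2) ✓
  (5,6) → (φ(5),φ(6)) = (2,9) ∈ E(G2) ✓
  (5,8) → (φ(5),φ(8)) = (2,3) ∈ E(G2) ✓
  (6,7) → (φ(6),φ(7)) = (6,9) ∈ E(G2) ✓
  (6,8) → (φ(6),φ(8)) = (3,9) ∈ E(G2) ✓
  (6,9) → (φ(6),φ(9)) = (7,9) ∈ E(G2) ✓
All 24 edges of G1 map to edges of G2, and |E(G1)| = |E(G2)| = 24, so φ is a bijection on edges as well as vertices. Hence G1 ≅ G2.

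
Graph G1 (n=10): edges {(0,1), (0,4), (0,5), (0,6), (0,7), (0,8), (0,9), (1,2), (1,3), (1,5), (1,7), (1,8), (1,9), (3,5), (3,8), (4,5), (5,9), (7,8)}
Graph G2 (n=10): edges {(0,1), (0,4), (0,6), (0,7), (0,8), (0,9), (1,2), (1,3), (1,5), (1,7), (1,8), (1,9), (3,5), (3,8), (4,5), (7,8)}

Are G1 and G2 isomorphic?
No, not isomorphic

The graphs are NOT isomorphic.

Counting edges: G1 has 18 edge(s); G2 has 16 edge(s).
Edge count is an isomorphism invariant (a bijection on vertices induces a bijection on edges), so differing edge counts rule out isomorphism.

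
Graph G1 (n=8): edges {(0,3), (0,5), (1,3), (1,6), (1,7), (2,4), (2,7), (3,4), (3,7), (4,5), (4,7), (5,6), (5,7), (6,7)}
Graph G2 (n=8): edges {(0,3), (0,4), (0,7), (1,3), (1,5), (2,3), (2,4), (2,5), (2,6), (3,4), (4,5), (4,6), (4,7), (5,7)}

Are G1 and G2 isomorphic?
Yes, isomorphic

The graphs are isomorphic.
One valid mapping φ: V(G1) → V(G2): 0→1, 1→0, 2→6, 3→3, 4→2, 5→5, 6→7, 7→4

Verify φ preserves adjacency — for each edge of G1, its image is an edge of G2:
  (0,3) → (φ(0),φ(3)) = (1,3) ∈ E(G2) ✓
  (0,5) → (φ(0),φ(5)) = (1,5) ∈ E(G2) ✓
  (1,3) → (φ(1),φ(3)) = (0,3) ∈ E(G2) ✓
  (1,6) → (φ(1),φ(6)) = (0,7) ∈ E(G2) ✓
  (1,7) → (φ(1),φ(7)) = (0,4) ∈ E(G2) ✓
  (2,4) → (φ(2),φ(4)) = (2,6) ∈ E(G2) ✓
  (2,7) → (φ(2),φ(7)) = (4,6) ∈ E(G2) ✓
  (3,4) → (φ(3),φ(4)) = (2,3) ∈ E(G2) ✓
  (3,7) → (φ(3),φ(7)) = (3,4) ∈ E(G2) ✓
  (4,5) → (φ(4),φ(5)) = (2,5) ∈ E(G2) ✓
  (4,7) → (φ(4),φ(7)) = (2,4) ∈ E(G2) ✓
  (5,6) → (φ(5),φ(6)) = (5,7) ∈ E(G2) ✓
  (5,7) → (φ(5),φ(7)) = (4,5) ∈ E(G2) ✓
  (6,7) → (φ(6),φ(7)) = (4,7) ∈ E(G2) ✓
All 14 edges of G1 map to edges of G2, and |E(G1)| = |E(G2)| = 14, so φ is a bijection on edges as well as vertices. Hence G1 ≅ G2.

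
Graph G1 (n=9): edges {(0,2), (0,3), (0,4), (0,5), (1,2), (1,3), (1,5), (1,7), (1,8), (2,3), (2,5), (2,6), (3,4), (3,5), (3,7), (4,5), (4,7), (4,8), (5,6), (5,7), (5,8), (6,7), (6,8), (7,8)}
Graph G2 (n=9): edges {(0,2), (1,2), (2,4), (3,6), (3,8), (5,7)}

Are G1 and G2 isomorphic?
No, not isomorphic

The graphs are NOT isomorphic.

Connected components of G1: 1 component(s) with vertex sets [[0, 1, 2, 3, 4, 5, 6, 7, 8]], sizes [9].
Connected components of G2: 3 component(s) with vertex sets [[5, 7], [3, 6, 8], [0, 1, 2, 4]], sizes [2, 3, 4].
The number of connected components (and the multiset of component sizes) is an isomorphism invariant — an isomorphism maps each component of G1 bijectively onto a component of G2. Since G1 has 1 component(s) and G2 has 3, they cannot be isomorphic.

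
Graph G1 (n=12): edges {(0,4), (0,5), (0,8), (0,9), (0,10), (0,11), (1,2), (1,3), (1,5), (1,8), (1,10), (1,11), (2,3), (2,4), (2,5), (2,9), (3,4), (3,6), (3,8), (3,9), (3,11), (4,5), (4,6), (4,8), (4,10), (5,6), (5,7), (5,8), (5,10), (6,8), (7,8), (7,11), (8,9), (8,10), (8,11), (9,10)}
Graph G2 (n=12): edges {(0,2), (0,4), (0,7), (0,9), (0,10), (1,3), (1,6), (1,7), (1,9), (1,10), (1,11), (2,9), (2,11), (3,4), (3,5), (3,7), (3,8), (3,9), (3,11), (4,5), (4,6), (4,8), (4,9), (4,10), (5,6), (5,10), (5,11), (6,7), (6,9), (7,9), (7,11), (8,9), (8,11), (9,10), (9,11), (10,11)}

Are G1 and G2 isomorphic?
Yes, isomorphic

The graphs are isomorphic.
One valid mapping φ: V(G1) → V(G2): 0→7, 1→10, 2→5, 3→4, 4→3, 5→11, 6→8, 7→2, 8→9, 9→6, 10→1, 11→0

Verify φ preserves adjacency — for each edge of G1, its image is an edge of G2:
  (0,4) → (φ(0),φ(4)) = (3,7) ∈ E(G2) ✓
  (0,5) → (φ(0),φ(5)) = (7,11) ∈ E(G2) ✓
  (0,8) → (φ(0),φ(8)) = (7,9) ∈ E(G2) ✓
  (0,9) → (φ(0),φ(9)) = (6,7) ∈ E(G2) ✓
  (0,10) → (φ(0),φ(10)) = (1,7) ∈ E(G2) ✓
  (0,11) → (φ(0),φ(11)) = (0,7) ∈ E(G2) ✓
  (1,2) → (φ(1),φ(2)) = (5,10) ∈ E(G2) ✓
  (1,3) → (φ(1),φ(3)) = (4,10) ∈ E(G2) ✓
  (1,5) → (φ(1),φ(5)) = (10,11) ∈ E(G2) ✓
  (1,8) → (φ(1),φ(8)) = (9,10) ∈ E(G2) ✓
  (1,10) → (φ(1),φ(10)) = (1,10) ∈ E(G2) ✓
  (1,11) → (φ(1),φ(11)) = (0,10) ∈ E(G2) ✓
  (2,3) → (φ(2),φ(3)) = (4,5) ∈ E(G2) ✓
  (2,4) → (φ(2),φ(4)) = (3,5) ∈ E(G2) ✓
  (2,5) → (φ(2),φ(5)) = (5,11) ∈ E(G2) ✓
  (2,9) → (φ(2),φ(9)) = (5,6) ∈ E(G2) ✓
  (3,4) → (φ(3),φ(4)) = (3,4) ∈ E(G2) ✓
  (3,6) → (φ(3),φ(6)) = (4,8) ∈ E(G2) ✓
  (3,8) → (φ(3),φ(8)) = (4,9) ∈ E(G2) ✓
  (3,9) → (φ(3),φ(9)) = (4,6) ∈ E(G2) ✓
  (3,11) → (φ(3),φ(11)) = (0,4) ∈ E(G2) ✓
  (4,5) → (φ(4),φ(5)) = (3,11) ∈ E(G2) ✓
  (4,6) → (φ(4),φ(6)) = (3,8) ∈ E(G2) ✓
  (4,8) → (φ(4),φ(8)) = (3,9) ∈ E(G2) ✓
  (4,10) → (φ(4),φ(10)) = (1,3) ∈ E(G2) ✓
  (5,6) → (φ(5),φ(6)) = (8,11) ∈ E(G2) ✓
  (5,7) → (φ(5),φ(7)) = (2,11) ∈ E(G2) ✓
  (5,8) → (φ(5),φ(8)) = (9,11) ∈ E(G2) ✓
  (5,10) → (φ(5),φ(10)) = (1,11) ∈ E(G2) ✓
  (6,8) → (φ(6),φ(8)) = (8,9) ∈ E(G2) ✓
  (7,8) → (φ(7),φ(8)) = (2,9) ∈ E(G2) ✓
  (7,11) → (φ(7),φ(11)) = (0,2) ∈ E(G2) ✓
  (8,9) → (φ(8),φ(9)) = (6,9) ∈ E(G2) ✓
  (8,10) → (φ(8),φ(10)) = (1,9) ∈ E(G2) ✓
  (8,11) → (φ(8),φ(11)) = (0,9) ∈ E(G2) ✓
  (9,10) → (φ(9),φ(10)) = (1,6) ∈ E(G2) ✓
All 36 edges of G1 map to edges of G2, and |E(G1)| = |E(G2)| = 36, so φ is a bijection on edges as well as vertices. Hence G1 ≅ G2.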